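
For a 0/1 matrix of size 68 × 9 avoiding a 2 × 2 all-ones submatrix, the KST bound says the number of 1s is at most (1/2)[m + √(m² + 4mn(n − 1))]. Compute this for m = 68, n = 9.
z(68, 9; 2, 2) ≤ (1/2)[68 + √(68² + 4·68·9·8)] = (1/2)[68 + √24208] = 111.7946

Kővári–Sós–Turán: let r_1, ..., r_68 be the row sums and z = Σ r_i the total number of 1s. Each pair of columns can share at most one row with both entries 1 (else a 2×2 all-ones block appears), so Σ_i C(r_i, 2) ≤ C(9, 2) = 36. By convexity Σ_i C(r_i, 2) ≥ 68·C(z/68, 2) = z(z − 68)/(2·68), giving z² − 68z − 68·9·8 ≤ 0 and hence z ≤ (1/2)[68 + √(4624 + 4·4896)] = (1/2)[68 + √24208] ≈ (1/2)(68 + 155.5892) = 111.7946.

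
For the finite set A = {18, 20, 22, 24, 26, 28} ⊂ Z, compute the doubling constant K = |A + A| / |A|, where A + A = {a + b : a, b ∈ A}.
K = |A + A| / |A| = 11/6

Enumerate A + A = {a + b : a, b ∈ A}. With |A| = 6, there are |A|^2 = 36 ordered sum pairs; collecting distinct values, A + A = {36, 38, 40, 42, 44, 46, 48, 50, 52, 54, 56}, so |A + A| = 11. Thus K = 11/6. Here |A + A| = 2|A| − 1 = 11, the minimum possible — so K = 11/6 is minimal, which holds iff A is an arithmetic progression.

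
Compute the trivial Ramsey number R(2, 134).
R(2, 134) = 134

R(2, k) = k for all k ≥ 2: in a 2-colouring of K_k, either some edge is red (a red K_2) or all edges are blue (a blue K_k). And K_{133} coloured all-blue has no blue K_134, so R(2, 134) > 133. Hence R(2, 134) = 134.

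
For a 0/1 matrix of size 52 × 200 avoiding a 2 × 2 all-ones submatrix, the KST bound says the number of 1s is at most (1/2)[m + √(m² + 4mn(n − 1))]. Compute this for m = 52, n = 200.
z(52, 200; 2, 2) ≤ (1/2)[52 + √(52² + 4·52·200·199)] = (1/2)[52 + √8281104] = 1464.8454

Kővári–Sós–Turán: let r_1, ..., r_52 be the row sums and z = Σ r_i the total number of 1s. Each pair of columns can share at most one row with both entries 1 (else a 2×2 all-ones block appears), so Σ_i C(r_i, 2) ≤ C(200, 2) = 19900. By convexity Σ_i C(r_i, 2) ≥ 52·C(z/52, 2) = z(z − 52)/(2·52), giving z² − 52z − 52·200·199 ≤ 0 and hence z ≤ (1/2)[52 + √(2704 + 4·2069600)] = (1/2)[52 + √8281104] ≈ (1/2)(52 + 2877.6907) = 1464.8454.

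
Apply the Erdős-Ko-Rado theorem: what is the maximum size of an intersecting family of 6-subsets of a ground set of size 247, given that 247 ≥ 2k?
max |F| = C(246, 5) = 7206616494

Erdős-Ko-Rado (1961): when n ≥ 2k, max |F| = C(n−1, k−1). The bound is attained by the star {A : i ∈ A} for any fixed i ∈ [n]. Here C(247−1, 6−1) = C(246, 5) = 7206616494.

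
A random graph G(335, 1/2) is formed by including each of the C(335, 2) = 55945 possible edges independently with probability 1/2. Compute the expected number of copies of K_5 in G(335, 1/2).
E[# K_5] = C(335, 5) · (1/2)^C(5, 2) = 34120889067 / 2^10 ≈ 33321180.729492

For each 5-subset S of vertices (there are C(335, 5) = 34120889067 such S), let X_S = 1 if S induces a K_5 (all C(5, 2) = 10 edges present). Then P(X_S = 1) = (1/2)^10 = 1/1024. By linearity of expectation, E[# K_5] = C(335, 5) · (1/2)^10 = 34120889067 / 1024 ≈ 33321180.729492.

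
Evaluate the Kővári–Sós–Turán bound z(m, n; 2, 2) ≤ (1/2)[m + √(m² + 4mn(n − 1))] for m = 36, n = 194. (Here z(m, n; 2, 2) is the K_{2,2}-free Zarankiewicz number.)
z(36, 194; 2, 2) ≤ (1/2)[36 + √(36² + 4·36·194·193)] = (1/2)[36 + √5392944] = 1179.1357

Kővári–Sós–Turán: let r_1, ..., r_36 be the row sums and z = Σ r_i the total number of 1s. Each pair of columns can share at most one row with both entries 1 (else a 2×2 all-ones block appears), so Σ_i C(r_i, 2) ≤ C(194, 2) = 18721. By convexity Σ_i C(r_i, 2) ≥ 36·C(z/36, 2) = z(z − 36)/(2·36), giving z² − 36z − 36·194·193 ≤ 0 and hence z ≤ (1/2)[36 + √(1296 + 4·1347912)] = (1/2)[36 + √5392944] ≈ (1/2)(36 + 2322.2713) = 1179.1357.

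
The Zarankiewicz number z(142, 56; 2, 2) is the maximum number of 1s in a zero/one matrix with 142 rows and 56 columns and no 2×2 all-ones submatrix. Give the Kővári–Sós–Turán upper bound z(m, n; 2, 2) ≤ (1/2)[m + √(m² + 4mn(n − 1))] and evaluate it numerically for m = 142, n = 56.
z(142, 56; 2, 2) ≤ (1/2)[142 + √(142² + 4·142·56·55)] = (1/2)[142 + √1769604] = 736.1323

Kővári–Sós–Turán: let r_1, ..., r_142 be the row sums and z = Σ r_i the total number of 1s. Each pair of columns can share at most one row with both entries 1 (else a 2×2 all-ones block appears), so Σ_i C(r_i, 2) ≤ C(56, 2) = 1540. By convexity Σ_i C(r_i, 2) ≥ 142·C(z/142, 2) = z(z − 142)/(2·142), giving z² − 142z − 142·56·55 ≤ 0 and hence z ≤ (1/2)[142 + √(20164 + 4·437360)] = (1/2)[142 + √1769604] ≈ (1/2)(142 + 1330.2646) = 736.1323.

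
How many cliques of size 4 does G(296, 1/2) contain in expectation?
E[# K_4] = C(296, 4) · (1/2)^C(4, 2) = 313413310 / 2^6 = 156706655/32 = 4897082.96875

For each 4-subset S of vertices (there are C(296, 4) = 313413310 such S), let X_S = 1 if S induces a K_4 (all C(4, 2) = 6 edges present). Then P(X_S = 1) = (1/2)^6 = 1/64. By linearity of expectation, E[# K_4] = C(296, 4) · (1/2)^6 = 313413310 / 64 = 156706655/32 = 4897082.96875.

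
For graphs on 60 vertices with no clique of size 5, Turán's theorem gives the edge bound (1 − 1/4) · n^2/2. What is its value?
Turán density bound = (3/4) · 60^2/2 = 1350

Turán's theorem: ex(n, K_{r+1}) is achieved by the complete r-partite Turán graph T(n, r) with parts as balanced as possible, and is at most (1 − 1/r) · n^2/2. For r = 4, n = 60: the density bound is (3/4) · 3600/2 = 1350. Since 4 ∣ 60, the Turán graph T(60, 4) has parts of equal size 15, and its edge count e(T(60, 4)) = 1350 attains the density bound exactly.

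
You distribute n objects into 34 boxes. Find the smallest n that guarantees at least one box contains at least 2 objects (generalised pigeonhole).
n = (2 − 1)·34 + 1 = 35

By the generalised pigeonhole principle, to guarantee some box contains ≥ r objects we need more than (r − 1) · k objects total. Threshold: n = (r − 1) · k + 1. With r = 2 and k = 34: n = 1 · 34 + 1 = 34 + 1 = 35. For n = 34 = 1 · 34, we can put exactly 1 objects in every box, avoiding 2 in any single one — so 35 is tight.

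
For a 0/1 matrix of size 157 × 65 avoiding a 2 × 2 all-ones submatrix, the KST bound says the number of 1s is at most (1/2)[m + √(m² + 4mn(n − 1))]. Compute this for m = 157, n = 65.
z(157, 65; 2, 2) ≤ (1/2)[157 + √(157² + 4·157·65·64)] = (1/2)[157 + √2637129] = 890.462

Kővári–Sós–Turán: let r_1, ..., r_157 be the row sums and z = Σ r_i the total number of 1s. Each pair of columns can share at most one row with both entries 1 (else a 2×2 all-ones block appears), so Σ_i C(r_i, 2) ≤ C(65, 2) = 2080. By convexity Σ_i C(r_i, 2) ≥ 157·C(z/157, 2) = z(z − 157)/(2·157), giving z² − 157z − 157·65·64 ≤ 0 and hence z ≤ (1/2)[157 + √(24649 + 4·653120)] = (1/2)[157 + √2637129] ≈ (1/2)(157 + 1623.924) = 890.462.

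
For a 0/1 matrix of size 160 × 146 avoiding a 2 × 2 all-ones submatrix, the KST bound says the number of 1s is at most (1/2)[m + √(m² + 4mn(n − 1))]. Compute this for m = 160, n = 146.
z(160, 146; 2, 2) ≤ (1/2)[160 + √(160² + 4·160·146·145)] = (1/2)[160 + √13574400] = 1922.1726

Kővári–Sós–Turán: let r_1, ..., r_160 be the row sums and z = Σ r_i the total number of 1s. Each pair of columns can share at most one row with both entries 1 (else a 2×2 all-ones block appears), so Σ_i C(r_i, 2) ≤ C(146, 2) = 10585. By convexity Σ_i C(r_i, 2) ≥ 160·C(z/160, 2) = z(z − 160)/(2·160), giving z² − 160z − 160·146·145 ≤ 0 and hence z ≤ (1/2)[160 + √(25600 + 4·3387200)] = (1/2)[160 + √13574400] ≈ (1/2)(160 + 3684.3453) = 1922.1726.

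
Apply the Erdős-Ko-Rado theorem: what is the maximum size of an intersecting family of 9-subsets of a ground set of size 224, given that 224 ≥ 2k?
max |F| = C(223, 8) = 133587665983629

The Erdős-Ko-Rado theorem states: for n ≥ 2k, an intersecting family of k-subsets of an n-element set has size at most C(n − 1, k − 1), with equality for 'star' families {A ⊆ [n] : |A| = k, i ∈ A} (fix an element i). For n = 224, k = 9: C(223, 8) = 133587665983629.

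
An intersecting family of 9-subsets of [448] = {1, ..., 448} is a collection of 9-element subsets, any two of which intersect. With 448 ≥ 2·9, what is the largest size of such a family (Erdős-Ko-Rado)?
max |F| = C(447, 8) = 37117789203840345

The Erdős-Ko-Rado theorem states: for n ≥ 2k, an intersecting family of k-subsets of an n-element set has size at most C(n − 1, k − 1), with equality for 'star' families {A ⊆ [n] : |A| = k, i ∈ A} (fix an element i). For n = 448, k = 9: C(447, 8) = 37117789203840345.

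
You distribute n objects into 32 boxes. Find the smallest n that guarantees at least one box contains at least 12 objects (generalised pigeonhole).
n = (12 − 1)·32 + 1 = 353

By the generalised pigeonhole principle, to guarantee some box contains ≥ r objects we need more than (r − 1) · k objects total. Threshold: n = (r − 1) · k + 1. With r = 12 and k = 32: n = 11 · 32 + 1 = 352 + 1 = 353. For n = 352 = 11 · 32, we can put exactly 11 objects in every box, avoiding 12 in any single one — so 353 is tight.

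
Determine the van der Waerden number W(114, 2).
W(114, 2) = 114 + 1 = 115

A 2-term AP is any pair of integers, so a monochromatic 2-AP exists iff some colour is used at least twice. With 114 colours, the colouring i ↦ i on {1, ..., 114} uses each colour once, avoiding any monochromatic pair, so W(114, 2) > 114. For {1, ..., 115}, pigeonhole forces two integers of the same colour, which form a monochromatic 2-AP. Hence W(114, 2) = 115.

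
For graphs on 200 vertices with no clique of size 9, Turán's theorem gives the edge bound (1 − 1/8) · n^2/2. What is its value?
Turán density bound = (7/8) · 200^2/2 = 17500

Turán's theorem: ex(n, K_{r+1}) is achieved by the complete r-partite Turán graph T(n, r) with parts as balanced as possible, and is at most (1 − 1/r) · n^2/2. For r = 8, n = 200: the density bound is (7/8) · 40000/2 = 17500. Since 8 ∣ 200, the Turán graph T(200, 8) has parts of equal size 25, and its edge count e(T(200, 8)) = 17500 attains the density bound exactly.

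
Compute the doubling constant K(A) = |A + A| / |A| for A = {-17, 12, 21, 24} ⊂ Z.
K = |A + A| / |A| = 10/4 = 5/2

Enumerate A + A = {a + b : a, b ∈ A}. With |A| = 4, there are |A|^2 = 16 ordered sum pairs; collecting distinct values, A + A = {-34, -5, 4, 7, 24, 33, 36, 42, 45, 48}, so |A + A| = 10. Thus K = 10/4 = 5/2. For comparison, the minimum possible |A + A| over all 4-element sets is 2·4 − 1 = 7 (so min K = 7/4), attained only by arithmetic progressions.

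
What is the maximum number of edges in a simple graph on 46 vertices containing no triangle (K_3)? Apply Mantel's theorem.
ex(46, K_3) = ⌊46^2/4⌋ = 529

Mantel (1907): a triangle-free graph on n vertices has at most ⌊n^2/4⌋ edges, with equality for the complete bipartite graph K_{⌊n/2⌋, ⌈n/2⌉}. For n = 46: ⌊46^2/4⌋ = ⌊2116/4⌋ = 529. The extremal graph is K_{23, 23}, which has 23·23 = 529 edges.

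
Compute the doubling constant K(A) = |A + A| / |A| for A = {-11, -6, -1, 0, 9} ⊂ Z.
K = |A + A| / |A| = 13/5

Enumerate A + A = {a + b : a, b ∈ A}. With |A| = 5, there are |A|^2 = 25 ordered sum pairs; collecting distinct values, A + A = {-22, -17, -12, -11, -7, -6, -2, -1, 0, 3, 8, 9, 18}, so |A + A| = 13. Thus K = 13/5. For comparison, the minimum possible |A + A| over all 5-element sets is 2·5 − 1 = 9 (so min K = 9/5), attained only by arithmetic progressions.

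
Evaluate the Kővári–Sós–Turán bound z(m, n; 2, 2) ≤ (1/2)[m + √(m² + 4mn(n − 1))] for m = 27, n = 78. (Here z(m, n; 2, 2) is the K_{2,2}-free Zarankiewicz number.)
z(27, 78; 2, 2) ≤ (1/2)[27 + √(27² + 4·27·78·77)] = (1/2)[27 + √649377] = 416.4197

Kővári–Sós–Turán: let r_1, ..., r_27 be the row sums and z = Σ r_i the total number of 1s. Each pair of columns can share at most one row with both entries 1 (else a 2×2 all-ones block appears), so Σ_i C(r_i, 2) ≤ C(78, 2) = 3003. By convexity Σ_i C(r_i, 2) ≥ 27·C(z/27, 2) = z(z − 27)/(2·27), giving z² − 27z − 27·78·77 ≤ 0 and hence z ≤ (1/2)[27 + √(729 + 4·162162)] = (1/2)[27 + √649377] ≈ (1/2)(27 + 805.8393) = 416.4197.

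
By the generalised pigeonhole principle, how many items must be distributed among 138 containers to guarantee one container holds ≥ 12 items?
n = (12 − 1)·138 + 1 = 1519

By the generalised pigeonhole principle, to guarantee some box contains ≥ r objects we need more than (r − 1) · k objects total. Threshold: n = (r − 1) · k + 1. With r = 12 and k = 138: n = 11 · 138 + 1 = 1518 + 1 = 1519. For n = 1518 = 11 · 138, we can put exactly 11 objects in every box, avoiding 12 in any single one — so 1519 is tight.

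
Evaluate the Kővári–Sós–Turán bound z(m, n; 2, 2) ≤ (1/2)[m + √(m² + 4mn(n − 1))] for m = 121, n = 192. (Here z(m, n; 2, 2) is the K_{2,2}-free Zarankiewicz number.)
z(121, 192; 2, 2) ≤ (1/2)[121 + √(121² + 4·121·192·191)] = (1/2)[121 + √17763889] = 2167.8614

Kővári–Sós–Turán: let r_1, ..., r_121 be the row sums and z = Σ r_i the total number of 1s. Each pair of columns can share at most one row with both entries 1 (else a 2×2 all-ones block appears), so Σ_i C(r_i, 2) ≤ C(192, 2) = 18336. By convexity Σ_i C(r_i, 2) ≥ 121·C(z/121, 2) = z(z − 121)/(2·121), giving z² − 121z − 121·192·191 ≤ 0 and hence z ≤ (1/2)[121 + √(14641 + 4·4437312)] = (1/2)[121 + √17763889] ≈ (1/2)(121 + 4214.7229) = 2167.8614.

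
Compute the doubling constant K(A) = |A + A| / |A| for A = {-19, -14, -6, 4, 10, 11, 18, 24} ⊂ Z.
K = |A + A| / |A| = 32/8 = 4

Enumerate A + A = {a + b : a, b ∈ A}. With |A| = 8, there are |A|^2 = 64 ordered sum pairs; collecting distinct values, A + A = {-38, -33, -28, -25, -20, -15, -12, -10, -9, -8, -4, -3, -2, -1, 4, 5, 8, 10, 12, 14, 15, 18, 20, 21, 22, 28, 29, 34, 35, 36, 42, 48}, so |A + A| = 32. Thus K = 32/8 = 4. For comparison, the minimum possible |A + A| over all 8-element sets is 2·8 − 1 = 15 (so min K = 15/8), attained only by arithmetic progressions.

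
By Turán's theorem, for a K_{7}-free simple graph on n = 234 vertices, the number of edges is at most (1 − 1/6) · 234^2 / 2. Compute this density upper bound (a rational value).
Turán density bound = (5/6) · 234^2/2 = 22815

Turán's theorem: ex(n, K_{r+1}) is achieved by the complete r-partite Turán graph T(n, r) with parts as balanced as possible, and is at most (1 − 1/r) · n^2/2. For r = 6, n = 234: the density bound is (5/6) · 54756/2 = 22815. Since 6 ∣ 234, the Turán graph T(234, 6) has parts of equal size 39, and its edge count e(T(234, 6)) = 22815 attains the density bound exactly.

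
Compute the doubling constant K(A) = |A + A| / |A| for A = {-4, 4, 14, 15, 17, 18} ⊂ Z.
K = |A + A| / |A| = 20/6 = 10/3

Enumerate A + A = {a + b : a, b ∈ A}. With |A| = 6, there are |A|^2 = 36 ordered sum pairs; collecting distinct values, A + A = {-8, 0, 8, 10, 11, 13, 14, 18, 19, 21, 22, 28, 29, 30, 31, 32, 33, 34, 35, 36}, so |A + A| = 20. Thus K = 20/6 = 10/3. For comparison, the minimum possible |A + A| over all 6-element sets is 2·6 − 1 = 11 (so min K = 11/6), attained only by arithmetic progressions.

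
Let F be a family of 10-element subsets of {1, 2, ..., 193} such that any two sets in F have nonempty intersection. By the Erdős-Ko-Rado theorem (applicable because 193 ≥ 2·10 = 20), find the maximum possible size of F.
max |F| = C(192, 9) = 807772231738560

The Erdős-Ko-Rado theorem states: for n ≥ 2k, an intersecting family of k-subsets of an n-element set has size at most C(n − 1, k − 1), with equality for 'star' families {A ⊆ [n] : |A| = k, i ∈ A} (fix an element i). For n = 193, k = 10: C(192, 9) = 807772231738560.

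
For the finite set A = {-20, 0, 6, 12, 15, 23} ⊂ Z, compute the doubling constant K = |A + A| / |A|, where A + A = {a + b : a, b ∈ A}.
K = |A + A| / |A| = 20/6 = 10/3

Enumerate A + A = {a + b : a, b ∈ A}. With |A| = 6, there are |A|^2 = 36 ordered sum pairs; collecting distinct values, A + A = {-40, -20, -14, -8, -5, 0, 3, 6, 12, 15, 18, 21, 23, 24, 27, 29, 30, 35, 38, 46}, so |A + A| = 20. Thus K = 20/6 = 10/3. For comparison, the minimum possible |A + A| over all 6-element sets is 2·6 − 1 = 11 (so min K = 11/6), attained only by arithmetic progressions.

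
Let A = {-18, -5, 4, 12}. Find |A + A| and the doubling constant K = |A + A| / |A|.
K = |A + A| / |A| = 10/4 = 5/2

Enumerate A + A = {a + b : a, b ∈ A}. With |A| = 4, there are |A|^2 = 16 ordered sum pairs; collecting distinct values, A + A = {-36, -23, -14, -10, -6, -1, 7, 8, 16, 24}, so |A + A| = 10. Thus K = 10/4 = 5/2. For comparison, the minimum possible |A + A| over all 4-element sets is 2·4 − 1 = 7 (so min K = 7/4), attained only by arithmetic progressions.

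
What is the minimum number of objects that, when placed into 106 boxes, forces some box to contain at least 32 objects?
n = (32 − 1)·106 + 1 = 3287

By the generalised pigeonhole principle, to guarantee some box contains ≥ r objects we need more than (r − 1) · k objects total. Threshold: n = (r − 1) · k + 1. With r = 32 and k = 106: n = 31 · 106 + 1 = 3286 + 1 = 3287. For n = 3286 = 31 · 106, we can put exactly 31 objects in every box, avoiding 32 in any single one — so 3287 is tight.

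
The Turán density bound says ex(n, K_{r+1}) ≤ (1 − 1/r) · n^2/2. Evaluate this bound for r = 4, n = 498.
Turán density bound = (3/4) · 498^2/2 = 186003/2 ≈ 93001.5

Turán's theorem: ex(n, K_{r+1}) is achieved by the complete r-partite Turán graph T(n, r) with parts as balanced as possible, and is at most (1 − 1/r) · n^2/2. For r = 4, n = 498: the density bound is (3/4) · 248004/2 = 186003/2 ≈ 93001.5. The integer-valued extremum is e(T(498, 4)) = 93001, which is strictly less than the density bound 186003/2 since 4 ∤ 498 (the parts of T(498, 4) cannot all be equal).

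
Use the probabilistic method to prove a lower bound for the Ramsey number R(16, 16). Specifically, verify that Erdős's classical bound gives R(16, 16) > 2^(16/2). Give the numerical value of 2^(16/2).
2^(16/2) = 256; so R(16, 16) > 256

Colour each edge of K_n uniformly at random with red/blue. The expected number of monochromatic K_16 is C(n, 16) · 2 · 2^(−C(16,2)). If C(n, 16) · 2^(1 − C(16,2)) < 1, then with positive probability no monochromatic K_16 exists, so R(16, 16) > n. The standard estimate C(n, 16) ≤ n^16/16! shows this inequality holds whenever n ≤ 2^(16/2) (since 16! · 2^(C(16,2) − 1) > 2^(16^2/2) ≥ n^16). Hence R(16, 16) > 2^(16/2) = 256.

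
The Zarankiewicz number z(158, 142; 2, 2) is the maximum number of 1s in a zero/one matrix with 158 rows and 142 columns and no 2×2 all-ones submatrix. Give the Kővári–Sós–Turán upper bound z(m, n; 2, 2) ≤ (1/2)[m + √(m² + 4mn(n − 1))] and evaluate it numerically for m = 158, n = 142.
z(158, 142; 2, 2) ≤ (1/2)[158 + √(158² + 4·158·142·141)] = (1/2)[158 + √12678868] = 1859.3699

Kővári–Sós–Turán: let r_1, ..., r_158 be the row sums and z = Σ r_i the total number of 1s. Each pair of columns can share at most one row with both entries 1 (else a 2×2 all-ones block appears), so Σ_i C(r_i, 2) ≤ C(142, 2) = 10011. By convexity Σ_i C(r_i, 2) ≥ 158·C(z/158, 2) = z(z − 158)/(2·158), giving z² − 158z − 158·142·141 ≤ 0 and hence z ≤ (1/2)[158 + √(24964 + 4·3163476)] = (1/2)[158 + √12678868] ≈ (1/2)(158 + 3560.7398) = 1859.3699.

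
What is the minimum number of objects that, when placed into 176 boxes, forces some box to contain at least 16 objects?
n = (16 − 1)·176 + 1 = 2641

By the generalised pigeonhole principle, to guarantee some box contains ≥ r objects we need more than (r − 1) · k objects total. Threshold: n = (r − 1) · k + 1. With r = 16 and k = 176: n = 15 · 176 + 1 = 2640 + 1 = 2641. For n = 2640 = 15 · 176, we can put exactly 15 objects in every box, avoiding 16 in any single one — so 2641 is tight.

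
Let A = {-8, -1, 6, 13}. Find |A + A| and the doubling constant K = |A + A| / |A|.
K = |A + A| / |A| = 7/4

Enumerate A + A = {a + b : a, b ∈ A}. With |A| = 4, there are |A|^2 = 16 ordered sum pairs; collecting distinct values, A + A = {-16, -9, -2, 5, 12, 19, 26}, so |A + A| = 7. Thus K = 7/4. Here |A + A| = 2|A| − 1 = 7, the minimum possible — so K = 7/4 is minimal, which holds iff A is an arithmetic progression.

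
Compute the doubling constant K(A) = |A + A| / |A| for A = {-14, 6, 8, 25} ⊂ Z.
K = |A + A| / |A| = 10/4 = 5/2

Enumerate A + A = {a + b : a, b ∈ A}. With |A| = 4, there are |A|^2 = 16 ordered sum pairs; collecting distinct values, A + A = {-28, -8, -6, 11, 12, 14, 16, 31, 33, 50}, so |A + A| = 10. Thus K = 10/4 = 5/2. For comparison, the minimum possible |A + A| over all 4-element sets is 2·4 − 1 = 7 (so min K = 7/4), attained only by arithmetic progressions.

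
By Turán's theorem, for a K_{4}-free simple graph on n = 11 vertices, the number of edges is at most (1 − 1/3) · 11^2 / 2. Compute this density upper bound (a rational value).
Turán density bound = (2/3) · 11^2/2 = 121/3 ≈ 40.3333

Turán's theorem: ex(n, K_{r+1}) is achieved by the complete r-partite Turán graph T(n, r) with parts as balanced as possible, and is at most (1 − 1/r) · n^2/2. For r = 3, n = 11: the density bound is (2/3) · 121/2 = 121/3 ≈ 40.3333. The integer-valued extremum is e(T(11, 3)) = 40, which is strictly less than the density bound 121/3 since 3 ∤ 11 (the parts of T(11, 3) cannot all be equal).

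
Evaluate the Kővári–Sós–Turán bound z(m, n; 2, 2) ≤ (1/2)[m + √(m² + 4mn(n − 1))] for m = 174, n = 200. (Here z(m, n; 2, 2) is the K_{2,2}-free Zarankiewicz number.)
z(174, 200; 2, 2) ≤ (1/2)[174 + √(174² + 4·174·200·199)] = (1/2)[174 + √27731076] = 2720.0152

Kővári–Sós–Turán: let r_1, ..., r_174 be the row sums and z = Σ r_i the total number of 1s. Each pair of columns can share at most one row with both entries 1 (else a 2×2 all-ones block appears), so Σ_i C(r_i, 2) ≤ C(200, 2) = 19900. By convexity Σ_i C(r_i, 2) ≥ 174·C(z/174, 2) = z(z − 174)/(2·174), giving z² − 174z − 174·200·199 ≤ 0 and hence z ≤ (1/2)[174 + √(30276 + 4·6925200)] = (1/2)[174 + √27731076] ≈ (1/2)(174 + 5266.0304) = 2720.0152.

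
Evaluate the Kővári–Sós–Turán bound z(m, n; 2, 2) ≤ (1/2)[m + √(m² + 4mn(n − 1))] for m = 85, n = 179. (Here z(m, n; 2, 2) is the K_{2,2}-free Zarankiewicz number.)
z(85, 179; 2, 2) ≤ (1/2)[85 + √(85² + 4·85·179·178)] = (1/2)[85 + √10840305] = 1688.7309

Kővári–Sós–Turán: let r_1, ..., r_85 be the row sums and z = Σ r_i the total number of 1s. Each pair of columns can share at most one row with both entries 1 (else a 2×2 all-ones block appears), so Σ_i C(r_i, 2) ≤ C(179, 2) = 15931. By convexity Σ_i C(r_i, 2) ≥ 85·C(z/85, 2) = z(z − 85)/(2·85), giving z² − 85z − 85·179·178 ≤ 0 and hence z ≤ (1/2)[85 + √(7225 + 4·2708270)] = (1/2)[85 + √10840305] ≈ (1/2)(85 + 3292.4618) = 1688.7309.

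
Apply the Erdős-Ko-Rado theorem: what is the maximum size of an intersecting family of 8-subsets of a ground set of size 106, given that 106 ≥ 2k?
max |F| = C(105, 7) = 22760723700

Erdős-Ko-Rado (1961): when n ≥ 2k, max |F| = C(n−1, k−1). The bound is attained by the star {A : i ∈ A} for any fixed i ∈ [n]. Here C(106−1, 8−1) = C(105, 7) = 22760723700.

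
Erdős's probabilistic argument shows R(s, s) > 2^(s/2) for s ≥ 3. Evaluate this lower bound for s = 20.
2^(20/2) = 1024; so R(20, 20) > 1024

Colour each edge of K_n uniformly at random with red/blue. The expected number of monochromatic K_20 is C(n, 20) · 2 · 2^(−C(20,2)). If C(n, 20) · 2^(1 − C(20,2)) < 1, then with positive probability no monochromatic K_20 exists, so R(20, 20) > n. The standard estimate C(n, 20) ≤ n^20/20! shows this inequality holds whenever n ≤ 2^(20/2) (since 20! · 2^(C(20,2) − 1) > 2^(20^2/2) ≥ n^20). Hence R(20, 20) > 2^(20/2) = 1024.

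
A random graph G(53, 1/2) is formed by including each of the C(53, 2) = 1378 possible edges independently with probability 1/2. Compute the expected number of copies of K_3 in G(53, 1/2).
E[# K_3] = C(53, 3) · (1/2)^C(3, 2) = 23426 / 2^3 = 11713/4 = 2928.25

For each 3-subset S of vertices (there are C(53, 3) = 23426 such S), let X_S = 1 if S induces a K_3 (all C(3, 2) = 3 edges present). Then P(X_S = 1) = (1/2)^3 = 1/8. By linearity of expectation, E[# K_3] = C(53, 3) · (1/2)^3 = 23426 / 8 = 11713/4 = 2928.25.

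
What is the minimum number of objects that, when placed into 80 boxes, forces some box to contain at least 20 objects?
n = (20 − 1)·80 + 1 = 1521

By the generalised pigeonhole principle, to guarantee some box contains ≥ r objects we need more than (r − 1) · k objects total. Threshold: n = (r − 1) · k + 1. With r = 20 and k = 80: n = 19 · 80 + 1 = 1520 + 1 = 1521. For n = 1520 = 19 · 80, we can put exactly 19 objects in every box, avoiding 20 in any single one — so 1521 is tight.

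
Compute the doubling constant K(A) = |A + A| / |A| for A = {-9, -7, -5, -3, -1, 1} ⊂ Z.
K = |A + A| / |A| = 11/6

Enumerate A + A = {a + b : a, b ∈ A}. With |A| = 6, there are |A|^2 = 36 ordered sum pairs; collecting distinct values, A + A = {-18, -16, -14, -12, -10, -8, -6, -4, -2, 0, 2}, so |A + A| = 11. Thus K = 11/6. Here |A + A| = 2|A| − 1 = 11, the minimum possible — so K = 11/6 is minimal, which holds iff A is an arithmetic progression.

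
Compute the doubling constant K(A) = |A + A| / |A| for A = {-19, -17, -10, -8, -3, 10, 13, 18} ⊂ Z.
K = |A + A| / |A| = 32/8 = 4

Enumerate A + A = {a + b : a, b ∈ A}. With |A| = 8, there are |A|^2 = 64 ordered sum pairs; collecting distinct values, A + A = {-38, -36, -34, -29, -27, -25, -22, -20, -18, -16, -13, -11, -9, -7, -6, -4, -1, 0, 1, 2, 3, 5, 7, 8, 10, 15, 20, 23, 26, 28, 31, 36}, so |A + A| = 32. Thus K = 32/8 = 4. For comparison, the minimum possible |A + A| over all 8-element sets is 2·8 − 1 = 15 (so min K = 15/8), attained only by arithmetic progressions.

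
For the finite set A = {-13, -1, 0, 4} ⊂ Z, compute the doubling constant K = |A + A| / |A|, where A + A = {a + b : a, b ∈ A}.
K = |A + A| / |A| = 10/4 = 5/2

Enumerate A + A = {a + b : a, b ∈ A}. With |A| = 4, there are |A|^2 = 16 ordered sum pairs; collecting distinct values, A + A = {-26, -14, -13, -9, -2, -1, 0, 3, 4, 8}, so |A + A| = 10. Thus K = 10/4 = 5/2. For comparison, the minimum possible |A + A| over all 4-element sets is 2·4 − 1 = 7 (so min K = 7/4), attained only by arithmetic progressions.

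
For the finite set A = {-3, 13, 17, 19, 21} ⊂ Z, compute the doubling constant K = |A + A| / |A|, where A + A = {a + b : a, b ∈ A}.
K = |A + A| / |A| = 13/5

Enumerate A + A = {a + b : a, b ∈ A}. With |A| = 5, there are |A|^2 = 25 ordered sum pairs; collecting distinct values, A + A = {-6, 10, 14, 16, 18, 26, 30, 32, 34, 36, 38, 40, 42}, so |A + A| = 13. Thus K = 13/5. For comparison, the minimum possible |A + A| over all 5-element sets is 2·5 − 1 = 9 (so min K = 9/5), attained only by arithmetic progressions.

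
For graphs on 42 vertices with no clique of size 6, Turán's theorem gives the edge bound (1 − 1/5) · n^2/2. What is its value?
Turán density bound = (4/5) · 42^2/2 = 3528/5 ≈ 705.6

Turán's theorem: ex(n, K_{r+1}) is achieved by the complete r-partite Turán graph T(n, r) with parts as balanced as possible, and is at most (1 − 1/r) · n^2/2. For r = 5, n = 42: the density bound is (4/5) · 1764/2 = 3528/5 ≈ 705.6. The integer-valued extremum is e(T(42, 5)) = 705, which is strictly less than the density bound 3528/5 since 5 ∤ 42 (the parts of T(42, 5) cannot all be equal).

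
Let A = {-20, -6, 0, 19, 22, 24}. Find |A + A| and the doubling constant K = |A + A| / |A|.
K = |A + A| / |A| = 21/6 = 7/2

Enumerate A + A = {a + b : a, b ∈ A}. With |A| = 6, there are |A|^2 = 36 ordered sum pairs; collecting distinct values, A + A = {-40, -26, -20, -12, -6, -1, 0, 2, 4, 13, 16, 18, 19, 22, 24, 38, 41, 43, 44, 46, 48}, so |A + A| = 21. Thus K = 21/6 = 7/2. For comparison, the minimum possible |A + A| over all 6-element sets is 2·6 − 1 = 11 (so min K = 11/6), attained only by arithmetic progressions.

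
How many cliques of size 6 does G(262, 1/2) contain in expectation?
E[# K_6] = C(262, 6) · (1/2)^C(6, 2) = 424067747649 / 2^15 ≈ 12941520.619171

For each 6-subset S of vertices (there are C(262, 6) = 424067747649 such S), let X_S = 1 if S induces a K_6 (all C(6, 2) = 15 edges present). Then P(X_S = 1) = (1/2)^15 = 1/32768. By linearity of expectation, E[# K_6] = C(262, 6) · (1/2)^15 = 424067747649 / 32768 ≈ 12941520.619171.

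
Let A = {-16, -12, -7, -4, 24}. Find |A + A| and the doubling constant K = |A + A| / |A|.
K = |A + A| / |A| = 15/5 = 3

Enumerate A + A = {a + b : a, b ∈ A}. With |A| = 5, there are |A|^2 = 25 ordered sum pairs; collecting distinct values, A + A = {-32, -28, -24, -23, -20, -19, -16, -14, -11, -8, 8, 12, 17, 20, 48}, so |A + A| = 15. Thus K = 15/5 = 3. For comparison, the minimum possible |A + A| over all 5-element sets is 2·5 − 1 = 9 (so min K = 9/5), attained only by arithmetic progressions.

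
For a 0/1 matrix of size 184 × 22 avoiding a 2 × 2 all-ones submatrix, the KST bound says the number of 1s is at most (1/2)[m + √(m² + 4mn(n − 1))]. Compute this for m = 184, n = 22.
z(184, 22; 2, 2) ≤ (1/2)[184 + √(184² + 4·184·22·21)] = (1/2)[184 + √373888] = 397.7319

Kővári–Sós–Turán: let r_1, ..., r_184 be the row sums and z = Σ r_i the total number of 1s. Each pair of columns can share at most one row with both entries 1 (else a 2×2 all-ones block appears), so Σ_i C(r_i, 2) ≤ C(22, 2) = 231. By convexity Σ_i C(r_i, 2) ≥ 184·C(z/184, 2) = z(z − 184)/(2·184), giving z² − 184z − 184·22·21 ≤ 0 and hence z ≤ (1/2)[184 + √(33856 + 4·85008)] = (1/2)[184 + √373888] ≈ (1/2)(184 + 611.4638) = 397.7319.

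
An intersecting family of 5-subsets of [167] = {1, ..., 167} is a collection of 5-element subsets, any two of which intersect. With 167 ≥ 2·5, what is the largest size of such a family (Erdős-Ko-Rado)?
max |F| = C(166, 4) = 30507895

The Erdős-Ko-Rado theorem states: for n ≥ 2k, an intersecting family of k-subsets of an n-element set has size at most C(n − 1, k − 1), with equality for 'star' families {A ⊆ [n] : |A| = k, i ∈ A} (fix an element i). For n = 167, k = 5: C(166, 4) = 30507895.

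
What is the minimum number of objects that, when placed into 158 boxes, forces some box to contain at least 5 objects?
n = (5 − 1)·158 + 1 = 633

By the generalised pigeonhole principle, to guarantee some box contains ≥ r objects we need more than (r − 1) · k objects total. Threshold: n = (r − 1) · k + 1. With r = 5 and k = 158: n = 4 · 158 + 1 = 632 + 1 = 633. For n = 632 = 4 · 158, we can put exactly 4 objects in every box, avoiding 5 in any single one — so 633 is tight.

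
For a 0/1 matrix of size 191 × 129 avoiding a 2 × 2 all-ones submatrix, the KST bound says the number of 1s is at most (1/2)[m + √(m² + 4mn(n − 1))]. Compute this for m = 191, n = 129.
z(191, 129; 2, 2) ≤ (1/2)[191 + √(191² + 4·191·129·128)] = (1/2)[191 + √12651649] = 1873.9578

Kővári–Sós–Turán: let r_1, ..., r_191 be the row sums and z = Σ r_i the total number of 1s. Each pair of columns can share at most one row with both entries 1 (else a 2×2 all-ones block appears), so Σ_i C(r_i, 2) ≤ C(129, 2) = 8256. By convexity Σ_i C(r_i, 2) ≥ 191·C(z/191, 2) = z(z − 191)/(2·191), giving z² − 191z − 191·129·128 ≤ 0 and hence z ≤ (1/2)[191 + √(36481 + 4·3153792)] = (1/2)[191 + √12651649] ≈ (1/2)(191 + 3556.9157) = 1873.9578.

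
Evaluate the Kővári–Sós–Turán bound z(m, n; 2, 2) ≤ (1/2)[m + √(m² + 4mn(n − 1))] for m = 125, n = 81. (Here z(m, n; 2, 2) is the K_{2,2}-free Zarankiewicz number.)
z(125, 81; 2, 2) ≤ (1/2)[125 + √(125² + 4·125·81·80)] = (1/2)[125 + √3255625] = 964.6675

Kővári–Sós–Turán: let r_1, ..., r_125 be the row sums and z = Σ r_i the total number of 1s. Each pair of columns can share at most one row with both entries 1 (else a 2×2 all-ones block appears), so Σ_i C(r_i, 2) ≤ C(81, 2) = 3240. By convexity Σ_i C(r_i, 2) ≥ 125·C(z/125, 2) = z(z − 125)/(2·125), giving z² − 125z − 125·81·80 ≤ 0 and hence z ≤ (1/2)[125 + √(15625 + 4·810000)] = (1/2)[125 + √3255625] ≈ (1/2)(125 + 1804.3351) = 964.6675.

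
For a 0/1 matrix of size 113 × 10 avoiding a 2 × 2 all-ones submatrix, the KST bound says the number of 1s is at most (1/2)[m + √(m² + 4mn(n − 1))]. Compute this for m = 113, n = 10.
z(113, 10; 2, 2) ≤ (1/2)[113 + √(113² + 4·113·10·9)] = (1/2)[113 + √53449] = 172.0952

Kővári–Sós–Turán: let r_1, ..., r_113 be the row sums and z = Σ r_i the total number of 1s. Each pair of columns can share at most one row with both entries 1 (else a 2×2 all-ones block appears), so Σ_i C(r_i, 2) ≤ C(10, 2) = 45. By convexity Σ_i C(r_i, 2) ≥ 113·C(z/113, 2) = z(z − 113)/(2·113), giving z² − 113z − 113·10·9 ≤ 0 and hence z ≤ (1/2)[113 + √(12769 + 4·10170)] = (1/2)[113 + √53449] ≈ (1/2)(113 + 231.1904) = 172.0952.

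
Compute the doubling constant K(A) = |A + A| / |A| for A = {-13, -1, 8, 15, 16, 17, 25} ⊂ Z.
K = |A + A| / |A| = 24/7

Enumerate A + A = {a + b : a, b ∈ A}. With |A| = 7, there are |A|^2 = 49 ordered sum pairs; collecting distinct values, A + A = {-26, -14, -5, -2, 2, 3, 4, 7, 12, 14, 15, 16, 23, 24, 25, 30, 31, 32, 33, 34, 40, 41, 42, 50}, so |A + A| = 24. Thus K = 24/7. For comparison, the minimum possible |A + A| over all 7-element sets is 2·7 − 1 = 13 (so min K = 13/7), attained only by arithmetic progressions.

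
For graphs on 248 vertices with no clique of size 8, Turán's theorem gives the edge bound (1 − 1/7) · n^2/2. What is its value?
Turán density bound = (6/7) · 248^2/2 = 184512/7 ≈ 26358.8571

Turán's theorem: ex(n, K_{r+1}) is achieved by the complete r-partite Turán graph T(n, r) with parts as balanced as possible, and is at most (1 − 1/r) · n^2/2. For r = 7, n = 248: the density bound is (6/7) · 61504/2 = 184512/7 ≈ 26358.8571. The integer-valued extremum is e(T(248, 7)) = 26358, which is strictly less than the density bound 184512/7 since 7 ∤ 248 (the parts of T(248, 7) cannot all be equal).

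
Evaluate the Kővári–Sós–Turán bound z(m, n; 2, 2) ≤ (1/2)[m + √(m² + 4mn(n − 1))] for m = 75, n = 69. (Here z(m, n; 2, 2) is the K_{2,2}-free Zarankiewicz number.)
z(75, 69; 2, 2) ≤ (1/2)[75 + √(75² + 4·75·69·68)] = (1/2)[75 + √1413225] = 631.8957

Kővári–Sós–Turán: let r_1, ..., r_75 be the row sums and z = Σ r_i the total number of 1s. Each pair of columns can share at most one row with both entries 1 (else a 2×2 all-ones block appears), so Σ_i C(r_i, 2) ≤ C(69, 2) = 2346. By convexity Σ_i C(r_i, 2) ≥ 75·C(z/75, 2) = z(z − 75)/(2·75), giving z² − 75z − 75·69·68 ≤ 0 and hence z ≤ (1/2)[75 + √(5625 + 4·351900)] = (1/2)[75 + √1413225] ≈ (1/2)(75 + 1188.7914) = 631.8957.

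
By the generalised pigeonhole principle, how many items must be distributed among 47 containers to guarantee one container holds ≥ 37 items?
n = (37 − 1)·47 + 1 = 1693

By the generalised pigeonhole principle, to guarantee some box contains ≥ r objects we need more than (r − 1) · k objects total. Threshold: n = (r − 1) · k + 1. With r = 37 and k = 47: n = 36 · 47 + 1 = 1692 + 1 = 1693. For n = 1692 = 36 · 47, we can put exactly 36 objects in every box, avoiding 37 in any single one — so 1693 is tight.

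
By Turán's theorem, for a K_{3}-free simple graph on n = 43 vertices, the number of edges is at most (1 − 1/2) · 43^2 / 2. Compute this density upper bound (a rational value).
Turán density bound = (1/2) · 43^2/2 = 1849/4 ≈ 462.25

Turán's theorem: ex(n, K_{r+1}) is achieved by the complete r-partite Turán graph T(n, r) with parts as balanced as possible, and is at most (1 − 1/r) · n^2/2. For r = 2, n = 43: the density bound is (1/2) · 1849/2 = 1849/4 ≈ 462.25. The integer-valued extremum is e(T(43, 2)) = 462, which is strictly less than the density bound 1849/4 since 2 ∤ 43 (the parts of T(43, 2) cannot all be equal).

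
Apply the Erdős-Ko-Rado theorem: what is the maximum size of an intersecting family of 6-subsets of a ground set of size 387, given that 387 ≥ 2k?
max |F| = C(386, 5) = 69576110912

The Erdős-Ko-Rado theorem states: for n ≥ 2k, an intersecting family of k-subsets of an n-element set has size at most C(n − 1, k − 1), with equality for 'star' families {A ⊆ [n] : |A| = k, i ∈ A} (fix an element i). For n = 387, k = 6: C(386, 5) = 69576110912.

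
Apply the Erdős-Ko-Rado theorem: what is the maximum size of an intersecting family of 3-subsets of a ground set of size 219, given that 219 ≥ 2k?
max |F| = C(218, 2) = 23653

The Erdős-Ko-Rado theorem states: for n ≥ 2k, an intersecting family of k-subsets of an n-element set has size at most C(n − 1, k − 1), with equality for 'star' families {A ⊆ [n] : |A| = k, i ∈ A} (fix an element i). For n = 219, k = 3: C(218, 2) = 23653.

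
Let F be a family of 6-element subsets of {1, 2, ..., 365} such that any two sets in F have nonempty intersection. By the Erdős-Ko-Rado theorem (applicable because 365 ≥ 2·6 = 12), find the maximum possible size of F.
max |F| = C(364, 5) = 51801822072

The Erdős-Ko-Rado theorem states: for n ≥ 2k, an intersecting family of k-subsets of an n-element set has size at most C(n − 1, k − 1), with equality for 'star' families {A ⊆ [n] : |A| = k, i ∈ A} (fix an element i). For n = 365, k = 6: C(364, 5) = 51801822072.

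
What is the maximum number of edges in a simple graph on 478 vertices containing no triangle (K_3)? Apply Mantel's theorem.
ex(478, K_3) = ⌊478^2/4⌋ = 57121

Mantel (1907): a triangle-free graph on n vertices has at most ⌊n^2/4⌋ edges, with equality for the complete bipartite graph K_{⌊n/2⌋, ⌈n/2⌉}. For n = 478: ⌊478^2/4⌋ = ⌊228484/4⌋ = 57121. The extremal graph is K_{239, 239}, which has 239·239 = 57121 edges.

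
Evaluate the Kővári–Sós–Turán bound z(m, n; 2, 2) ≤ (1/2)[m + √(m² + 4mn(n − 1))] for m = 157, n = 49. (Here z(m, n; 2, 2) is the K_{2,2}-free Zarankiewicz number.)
z(157, 49; 2, 2) ≤ (1/2)[157 + √(157² + 4·157·49·48)] = (1/2)[157 + √1501705] = 691.2204

Kővári–Sós–Turán: let r_1, ..., r_157 be the row sums and z = Σ r_i the total number of 1s. Each pair of columns can share at most one row with both entries 1 (else a 2×2 all-ones block appears), so Σ_i C(r_i, 2) ≤ C(49, 2) = 1176. By convexity Σ_i C(r_i, 2) ≥ 157·C(z/157, 2) = z(z − 157)/(2·157), giving z² − 157z − 157·49·48 ≤ 0 and hence z ≤ (1/2)[157 + √(24649 + 4·369264)] = (1/2)[157 + √1501705] ≈ (1/2)(157 + 1225.4407) = 691.2204.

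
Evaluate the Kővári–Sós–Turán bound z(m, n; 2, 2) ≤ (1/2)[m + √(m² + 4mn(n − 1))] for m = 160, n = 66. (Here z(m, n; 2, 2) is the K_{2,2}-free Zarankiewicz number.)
z(160, 66; 2, 2) ≤ (1/2)[160 + √(160² + 4·160·66·65)] = (1/2)[160 + √2771200] = 912.3461

Kővári–Sós–Turán: let r_1, ..., r_160 be the row sums and z = Σ r_i the total number of 1s. Each pair of columns can share at most one row with both entries 1 (else a 2×2 all-ones block appears), so Σ_i C(r_i, 2) ≤ C(66, 2) = 2145. By convexity Σ_i C(r_i, 2) ≥ 160·C(z/160, 2) = z(z − 160)/(2·160), giving z² − 160z − 160·66·65 ≤ 0 and hence z ≤ (1/2)[160 + √(25600 + 4·686400)] = (1/2)[160 + √2771200] ≈ (1/2)(160 + 1664.6922) = 912.3461.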